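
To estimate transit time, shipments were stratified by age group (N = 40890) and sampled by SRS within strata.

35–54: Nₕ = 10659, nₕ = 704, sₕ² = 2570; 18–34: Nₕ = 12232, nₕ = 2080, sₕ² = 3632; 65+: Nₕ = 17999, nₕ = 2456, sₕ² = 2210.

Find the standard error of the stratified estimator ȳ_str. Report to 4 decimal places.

Var(ȳ_str) = Σₕ Wₕ²(1 − fₕ)sₕ²/nₕ with Wₕ = Nₕ/N, N = 40890.
35–54: Wₕ = 0.26067498; term = 0.26067498²·(1 − 0.06604747)·2570/704 = 0.23167756.
18–34: Wₕ = 0.29914404; term = 0.29914404²·(1 − 0.17004578)·3632/2080 = 0.12968728.
65+: Wₕ = 0.44018097; term = 0.44018097²·(1 − 0.13645203)·2210/2456 = 0.15056115.
Sum = 0.51192599.
SE = √(0.51192599) = 0.7155.

0.7155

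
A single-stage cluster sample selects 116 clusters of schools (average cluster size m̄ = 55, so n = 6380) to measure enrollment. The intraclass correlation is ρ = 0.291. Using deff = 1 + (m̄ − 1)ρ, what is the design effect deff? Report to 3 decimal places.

deff = 1 + (55 − 1)·0.291 = 1 + 15.714 = 16.714.

16.714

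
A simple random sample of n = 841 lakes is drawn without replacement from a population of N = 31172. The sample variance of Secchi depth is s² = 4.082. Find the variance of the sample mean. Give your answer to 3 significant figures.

Under SRS without replacement, Var(ȳ) = (1 − f)·s²/n with f = n/N = 841/31172 = 0.02697934.
Var(ȳ) = (1 − 0.02697934)·4.082/841 = 0.97302066·0.0048537455 = 0.0047227947.

0.00472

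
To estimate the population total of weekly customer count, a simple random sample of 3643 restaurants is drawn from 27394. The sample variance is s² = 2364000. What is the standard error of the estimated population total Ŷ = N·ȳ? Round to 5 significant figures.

Var(Ŷ) = N²·Var(ȳ) = N²·(1 − n/N)·s²/n.
f = 3643/27394 = 0.13298533; Var(ȳ) = 0.86701467·2364000/3643 = 562.61946.
Var(Ŷ) = 27394² · 562.61946 = 4.2220722 × 10^11.
SE(Ŷ) = √(4.2220722 × 10^11) = 649770.

649770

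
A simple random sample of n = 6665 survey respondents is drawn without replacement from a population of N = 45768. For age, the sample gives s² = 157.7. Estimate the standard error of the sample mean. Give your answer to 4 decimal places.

Under SRS without replacement, Var(ȳ) = (1 − f)·s²/n with f = n/N = 6665/45768 = 0.14562576.
Var(ȳ) = (1 − 0.14562576)·157.7/6665 = 0.85437424·0.023660915 = 0.020215276.
SE(ȳ) = √(0.020215276) = 0.1422.

0.1422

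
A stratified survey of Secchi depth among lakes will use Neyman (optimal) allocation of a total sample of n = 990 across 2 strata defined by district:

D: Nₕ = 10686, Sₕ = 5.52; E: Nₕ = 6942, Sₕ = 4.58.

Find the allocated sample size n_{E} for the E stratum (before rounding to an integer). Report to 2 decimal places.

346.73

Neyman allocation: nₕ = n·NₕSₕ / Σⱼ NⱼSⱼ.
Σ NⱼSⱼ = 10686·5.52 + 6942·4.58 = 90781.08.
n_{E} = 990·6942·4.58 / 90781.08 = 346.73.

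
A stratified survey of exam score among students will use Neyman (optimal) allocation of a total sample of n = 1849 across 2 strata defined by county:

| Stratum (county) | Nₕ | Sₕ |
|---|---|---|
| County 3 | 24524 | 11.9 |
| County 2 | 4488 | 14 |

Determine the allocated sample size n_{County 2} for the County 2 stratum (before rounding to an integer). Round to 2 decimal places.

Neyman allocation: nₕ = n·NₕSₕ / Σⱼ NⱼSⱼ.
Σ NⱼSⱼ = 24524·11.9 + 4488·14 = 354667.6.
n_{County 2} = 1849·4488·14 / 354667.6 = 327.56.

327.56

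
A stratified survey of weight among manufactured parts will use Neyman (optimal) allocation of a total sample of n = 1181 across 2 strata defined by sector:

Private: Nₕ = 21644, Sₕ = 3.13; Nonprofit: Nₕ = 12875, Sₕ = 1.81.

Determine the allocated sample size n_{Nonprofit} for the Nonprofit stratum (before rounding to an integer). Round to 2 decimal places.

Neyman allocation: nₕ = n·NₕSₕ / Σⱼ NⱼSⱼ.
Σ NⱼSⱼ = 21644·3.13 + 12875·1.81 = 91049.47.
n_{Nonprofit} = 1181·12875·1.81 / 91049.47 = 302.27.

302.27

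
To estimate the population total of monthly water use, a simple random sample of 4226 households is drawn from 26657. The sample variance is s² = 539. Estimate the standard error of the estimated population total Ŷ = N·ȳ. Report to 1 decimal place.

8732.9

Var(Ŷ) = N²·Var(ȳ) = N²·(1 − n/N)·s²/n.
f = 4226/26657 = 0.15853247; Var(ȳ) = 0.84146753·539/4226 = 0.10732395.
Var(Ŷ) = 26657² · 0.10732395 = 7.6263932 × 10^7.
SE(Ŷ) = √(7.6263932 × 10^7) = 8732.9.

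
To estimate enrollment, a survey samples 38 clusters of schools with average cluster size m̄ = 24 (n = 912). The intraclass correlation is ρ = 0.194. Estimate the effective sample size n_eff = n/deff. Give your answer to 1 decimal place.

167.0

deff = 1 + (24 − 1)·0.194 = 1 + 4.462 = 5.462.
n_eff = 912 / 5.462 = 167.0.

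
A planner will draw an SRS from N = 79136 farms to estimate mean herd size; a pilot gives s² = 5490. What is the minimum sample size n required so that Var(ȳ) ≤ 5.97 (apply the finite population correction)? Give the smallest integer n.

910

Without fpc, n₀ = s²/D = 5490/5.97 = 919.5980.
With fpc, (1 − n/N)·s²/n ≤ D requires n ≥ n₀/(1 + n₀/N) = 919.5980/(1 + 919.5980/79136) = 909.0346.
Rounding up, n = 910.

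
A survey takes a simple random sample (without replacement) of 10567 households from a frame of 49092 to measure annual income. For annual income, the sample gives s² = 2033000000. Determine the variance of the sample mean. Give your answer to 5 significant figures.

150980

Under SRS without replacement, Var(ȳ) = (1 − f)·s²/n with f = n/N = 10567/49092 = 0.21524892.
Var(ȳ) = (1 − 0.21524892)·2033000000/10567 = 0.78475108·192391.41 = 150979.36.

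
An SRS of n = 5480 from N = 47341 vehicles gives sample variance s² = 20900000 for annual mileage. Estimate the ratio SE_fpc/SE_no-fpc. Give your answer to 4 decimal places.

0.9403

f = n/N = 5480/47341 = 0.11575590.
SE_no-fpc = √(s²/n) = 61.756527; SE_fpc = √((1−f)s²/n) = 58.07229.
Ratio = √(1−f) = 0.94034254.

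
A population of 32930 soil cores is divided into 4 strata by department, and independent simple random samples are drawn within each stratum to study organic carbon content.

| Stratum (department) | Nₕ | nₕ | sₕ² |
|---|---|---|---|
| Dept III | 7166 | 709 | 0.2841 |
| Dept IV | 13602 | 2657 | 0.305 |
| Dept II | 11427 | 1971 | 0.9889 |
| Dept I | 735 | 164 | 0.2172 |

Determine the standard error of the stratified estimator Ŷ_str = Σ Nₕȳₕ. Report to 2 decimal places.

Var(Ŷ_str) = Σₕ Nₕ²(1 − fₕ)sₕ²/nₕ.
Dept III: 7166²·(1 − 709/7166)·0.2841/709 = 18540.976.
Dept IV: 13602²·(1 − 2657/13602)·0.305/2657 = 17089.4.
Dept II: 11427²·(1 − 1971/11427)·0.9889/1971 = 54213.25.
Dept I: 735²·(1 − 164/735)·0.2172/164 = 555.82672.
Sum = 90399.453.
SE = √(90399.453) = 300.67.

300.67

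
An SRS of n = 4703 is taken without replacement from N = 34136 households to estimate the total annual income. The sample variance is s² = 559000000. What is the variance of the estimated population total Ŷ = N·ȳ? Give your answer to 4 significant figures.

Var(Ŷ) = N²·Var(ȳ) = N²·(1 − n/N)·s²/n.
f = 4703/34136 = 0.13777244; Var(ȳ) = 0.86222756·559000000/4703 = 102484.63.
Var(Ŷ) = 34136² · 102484.63 = 1.1942191 × 10^14.

1.194 × 10^14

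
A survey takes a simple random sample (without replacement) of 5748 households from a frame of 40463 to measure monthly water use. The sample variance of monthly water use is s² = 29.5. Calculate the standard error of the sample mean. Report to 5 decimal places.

0.06636

Under SRS without replacement, Var(ȳ) = (1 − f)·s²/n with f = n/N = 5748/40463 = 0.14205571.
Var(ȳ) = (1 − 0.14205571)·29.5/5748 = 0.85794429·0.0051322199 = 0.0044031588.
SE(ȳ) = √(0.0044031588) = 0.06636.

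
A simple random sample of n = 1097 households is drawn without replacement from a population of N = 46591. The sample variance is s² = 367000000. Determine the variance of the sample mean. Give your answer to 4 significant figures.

Under SRS without replacement, Var(ȳ) = (1 − f)·s²/n with f = n/N = 1097/46591 = 0.02354532.
Var(ȳ) = (1 − 0.02354532)·367000000/1097 = 0.97645468·334548.77 = 326671.71.

326700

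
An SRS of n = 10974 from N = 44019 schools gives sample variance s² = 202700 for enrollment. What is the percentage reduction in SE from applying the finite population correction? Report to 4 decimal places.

13.3571

f = n/N = 10974/44019 = 0.24930144.
SE_no-fpc = √(s²/n) = 4.2977821; SE_fpc = √((1−f)s²/n) = 3.7237215.
Ratio = √(1−f) = 0.86642862. Reduction = 100·(1 − 0.86642862) = 13.3571%.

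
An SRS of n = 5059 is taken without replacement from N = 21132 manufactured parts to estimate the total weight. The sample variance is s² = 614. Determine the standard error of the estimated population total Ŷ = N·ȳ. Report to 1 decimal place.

Var(Ŷ) = N²·Var(ȳ) = N²·(1 − n/N)·s²/n.
f = 5059/21132 = 0.23939996; Var(ȳ) = 0.76060004·614/5059 = 0.092312398.
Var(Ŷ) = 21132² · 0.092312398 = 4.1223156 × 10^7.
SE(Ŷ) = √(4.1223156 × 10^7) = 6420.5.

6420.5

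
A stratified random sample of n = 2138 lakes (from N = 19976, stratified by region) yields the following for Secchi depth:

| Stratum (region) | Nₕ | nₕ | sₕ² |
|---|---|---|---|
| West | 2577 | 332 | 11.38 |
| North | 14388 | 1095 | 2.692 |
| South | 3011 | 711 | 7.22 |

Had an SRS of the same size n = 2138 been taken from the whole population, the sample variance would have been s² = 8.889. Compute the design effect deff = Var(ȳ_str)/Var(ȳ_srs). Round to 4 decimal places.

0.4987

Var(ȳ_str) = Σ Wₕ²(1−fₕ)sₕ²/nₕ with Wₕ = Nₕ/19976:
  West: (2577/19976)²·(1−332/2577)·11.38/332 = 4.9695594 × 10^-4
  North: (14388/19976)²·(1−1095/14388)·2.692/1095 = 0.001178331
  South: (3011/19976)²·(1−711/3011)·7.22/711 = 1.7623377 × 10^-4
  → Var(ȳ_str) = 0.0018515207.
Var(ȳ_srs) = (1 − 2138/19976)·8.889/2138 = 0.00371264.
deff = 0.0018515207 / 0.00371264 = 0.4987.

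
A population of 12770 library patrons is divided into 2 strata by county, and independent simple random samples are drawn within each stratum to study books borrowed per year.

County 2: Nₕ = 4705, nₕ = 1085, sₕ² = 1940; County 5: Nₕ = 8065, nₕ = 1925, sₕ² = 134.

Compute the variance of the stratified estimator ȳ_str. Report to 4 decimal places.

0.2079

Var(ȳ_str) = Σₕ Wₕ²(1 − fₕ)sₕ²/nₕ with Wₕ = Nₕ/N, N = 12770.
County 2: Wₕ = 0.36844166; term = 0.36844166²·(1 − 0.23060574)·1940/1085 = 0.18674905.
County 5: Wₕ = 0.63155834; term = 0.63155834²·(1 − 0.23868568)·134/1925 = 0.021138054.
Sum = 0.2078871.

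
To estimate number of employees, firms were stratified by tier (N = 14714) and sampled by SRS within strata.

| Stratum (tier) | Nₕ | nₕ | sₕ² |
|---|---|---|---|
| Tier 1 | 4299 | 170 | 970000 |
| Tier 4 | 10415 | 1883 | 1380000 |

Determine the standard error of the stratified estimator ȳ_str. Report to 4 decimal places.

Var(ȳ_str) = Σₕ Wₕ²(1 − fₕ)sₕ²/nₕ with Wₕ = Nₕ/N, N = 14714.
Tier 1: Wₕ = 0.29217072; term = 0.29217072²·(1 − 0.03954408)·970000/170 = 467.81446.
Tier 4: Wₕ = 0.70782928; term = 0.70782928²·(1 − 0.18079693)·1380000/1883 = 300.79969.
Sum = 768.61415.
SE = √(768.61415) = 27.7239.

27.7239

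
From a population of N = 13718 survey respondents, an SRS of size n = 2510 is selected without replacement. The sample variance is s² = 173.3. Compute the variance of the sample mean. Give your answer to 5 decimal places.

0.05641

Under SRS without replacement, Var(ȳ) = (1 − f)·s²/n with f = n/N = 2510/13718 = 0.18297128.
Var(ȳ) = (1 − 0.18297128)·173.3/2510 = 0.81702872·0.069043825 = 0.056410788.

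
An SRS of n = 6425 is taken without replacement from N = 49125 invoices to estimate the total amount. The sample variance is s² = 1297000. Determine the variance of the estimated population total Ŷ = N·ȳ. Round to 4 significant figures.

Var(Ŷ) = N²·Var(ȳ) = N²·(1 − n/N)·s²/n.
f = 6425/49125 = 0.13078880; Var(ȳ) = 0.86921120·1297000/6425 = 175.46567.
Var(Ŷ) = 49125² · 175.46567 = 4.2344527 × 10^11.

4.234 × 10^11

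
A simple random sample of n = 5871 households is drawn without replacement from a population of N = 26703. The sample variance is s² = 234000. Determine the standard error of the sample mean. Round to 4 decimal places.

Under SRS without replacement, Var(ȳ) = (1 − f)·s²/n with f = n/N = 5871/26703 = 0.21986294.
Var(ȳ) = (1 − 0.21986294)·234000/5871 = 0.78013706·39.856924 = 31.093864.
SE(ȳ) = √(31.093864) = 5.5762.

5.5762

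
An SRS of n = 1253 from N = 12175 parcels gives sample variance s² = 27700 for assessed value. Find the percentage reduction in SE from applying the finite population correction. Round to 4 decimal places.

5.2855

f = n/N = 1253/12175 = 0.10291581.
SE_no-fpc = √(s²/n) = 4.7018021; SE_fpc = √((1−f)s²/n) = 4.4532897.
Ratio = √(1−f) = 0.94714528. Reduction = 100·(1 − 0.94714528) = 5.2855%.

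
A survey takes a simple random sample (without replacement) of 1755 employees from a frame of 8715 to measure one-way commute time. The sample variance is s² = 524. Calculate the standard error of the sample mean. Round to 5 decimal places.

0.48831

Under SRS without replacement, Var(ȳ) = (1 − f)·s²/n with f = n/N = 1755/8715 = 0.20137694.
Var(ȳ) = (1 − 0.20137694)·524/1755 = 0.79862306·0.2985755 = 0.23844928.
SE(ȳ) = √(0.23844928) = 0.48831.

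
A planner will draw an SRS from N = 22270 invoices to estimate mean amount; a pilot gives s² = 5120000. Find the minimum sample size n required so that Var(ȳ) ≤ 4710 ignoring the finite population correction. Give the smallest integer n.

Without fpc, n₀ = s²/D = 5120000/4710 = 1087.0488.
Rounding up, n = 1088.

1088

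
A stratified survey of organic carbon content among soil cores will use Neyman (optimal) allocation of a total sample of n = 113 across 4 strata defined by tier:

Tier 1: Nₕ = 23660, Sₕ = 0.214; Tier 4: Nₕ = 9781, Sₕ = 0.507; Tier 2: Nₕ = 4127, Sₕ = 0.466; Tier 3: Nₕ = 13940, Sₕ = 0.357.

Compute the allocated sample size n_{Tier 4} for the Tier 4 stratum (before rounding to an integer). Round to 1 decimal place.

33.1

Neyman allocation: nₕ = n·NₕSₕ / Σⱼ NⱼSⱼ.
Σ NⱼSⱼ = 23660·0.214 + 9781·0.507 + 4127·0.466 + 13940·0.357 = 16921.969.
n_{Tier 4} = 113·9781·0.507 / 16921.969 = 33.1.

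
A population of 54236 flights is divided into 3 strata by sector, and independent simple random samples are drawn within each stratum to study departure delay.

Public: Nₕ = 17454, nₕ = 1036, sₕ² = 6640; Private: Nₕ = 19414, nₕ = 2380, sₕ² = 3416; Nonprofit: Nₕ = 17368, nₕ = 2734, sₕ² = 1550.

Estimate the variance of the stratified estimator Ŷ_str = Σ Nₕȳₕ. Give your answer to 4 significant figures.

Var(Ŷ_str) = Σₕ Nₕ²(1 − fₕ)sₕ²/nₕ.
Public: 17454²·(1 − 1036/17454)·6640/1036 = 1.8366379 × 10^9.
Private: 19414²·(1 − 2380/19414)·3416/2380 = 4.74649 × 10^8.
Nonprofit: 17368²·(1 − 2734/17368)·1550/2734 = 1.4409405 × 10^8.
Sum = 2.455381 × 10^9.

2.455 × 10^9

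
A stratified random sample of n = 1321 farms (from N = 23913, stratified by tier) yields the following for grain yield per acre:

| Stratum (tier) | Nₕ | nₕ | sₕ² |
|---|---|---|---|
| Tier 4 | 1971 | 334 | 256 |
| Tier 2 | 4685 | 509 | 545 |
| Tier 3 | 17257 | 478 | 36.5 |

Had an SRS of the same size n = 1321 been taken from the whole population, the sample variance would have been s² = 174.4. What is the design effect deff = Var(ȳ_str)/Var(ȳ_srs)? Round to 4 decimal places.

Var(ȳ_str) = Σ Wₕ²(1−fₕ)sₕ²/nₕ with Wₕ = Nₕ/23913:
  Tier 4: (1971/23913)²·(1−334/1971)·256/334 = 0.0043247467
  Tier 2: (4685/23913)²·(1−509/4685)·545/509 = 0.036633691
  Tier 3: (17257/23913)²·(1−478/17257)·36.5/478 = 0.038665908
  → Var(ȳ_str) = 0.079624346.
Var(ȳ_srs) = (1 − 1321/23913)·174.4/1321 = 0.12472809.
deff = 0.079624346 / 0.12472809 = 0.6384.

0.6384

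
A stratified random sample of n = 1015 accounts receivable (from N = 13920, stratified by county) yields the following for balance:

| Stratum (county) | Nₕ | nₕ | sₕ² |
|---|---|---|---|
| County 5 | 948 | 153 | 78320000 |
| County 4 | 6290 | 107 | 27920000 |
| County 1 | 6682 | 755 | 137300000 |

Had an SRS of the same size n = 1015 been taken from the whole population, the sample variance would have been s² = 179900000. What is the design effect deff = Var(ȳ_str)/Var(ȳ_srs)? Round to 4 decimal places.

Var(ȳ_str) = Σ Wₕ²(1−fₕ)sₕ²/nₕ with Wₕ = Nₕ/13920:
  County 5: (948/13920)²·(1−153/948)·78320000/153 = 1991.032
  County 4: (6290/13920)²·(1−107/6290)·27920000/107 = 52372.47
  County 1: (6682/13920)²·(1−755/6682)·137300000/755 = 37169.482
  → Var(ȳ_str) = 91532.984.
Var(ȳ_srs) = (1 − 1015/13920)·179900000/1015 = 164317.53.
deff = 91532.984 / 164317.53 = 0.5570.

0.5570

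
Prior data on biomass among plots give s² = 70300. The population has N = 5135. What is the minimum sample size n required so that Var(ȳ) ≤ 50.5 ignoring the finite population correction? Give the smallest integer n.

1393

Without fpc, n₀ = s²/D = 70300/50.5 = 1392.0792.
Rounding up, n = 1393.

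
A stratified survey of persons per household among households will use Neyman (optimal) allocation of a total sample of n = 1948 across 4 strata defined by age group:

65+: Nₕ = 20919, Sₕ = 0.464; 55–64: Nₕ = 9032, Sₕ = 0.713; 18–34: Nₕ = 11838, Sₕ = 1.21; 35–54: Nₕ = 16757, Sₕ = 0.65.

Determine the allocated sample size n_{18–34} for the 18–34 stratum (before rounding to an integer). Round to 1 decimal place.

674.6

Neyman allocation: nₕ = n·NₕSₕ / Σⱼ NⱼSⱼ.
Σ NⱼSⱼ = 20919·0.464 + 9032·0.713 + 11838·1.21 + 16757·0.65 = 41362.262.
n_{18–34} = 1948·11838·1.21 / 41362.262 = 674.6.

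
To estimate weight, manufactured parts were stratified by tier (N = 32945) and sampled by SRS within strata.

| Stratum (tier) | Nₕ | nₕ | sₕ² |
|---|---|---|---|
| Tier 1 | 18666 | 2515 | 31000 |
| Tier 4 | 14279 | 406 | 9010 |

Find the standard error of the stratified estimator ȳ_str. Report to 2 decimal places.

Var(ȳ_str) = Σₕ Wₕ²(1 − fₕ)sₕ²/nₕ with Wₕ = Nₕ/N, N = 32945.
Tier 1: Wₕ = 0.56658066; term = 0.56658066²·(1 − 0.13473695)·31000/2515 = 3.4236973.
Tier 4: Wₕ = 0.43341934; term = 0.43341934²·(1 − 0.02843336)·9010/406 = 4.0503067.
Sum = 7.474004.
SE = √(7.474004) = 2.73.

2.73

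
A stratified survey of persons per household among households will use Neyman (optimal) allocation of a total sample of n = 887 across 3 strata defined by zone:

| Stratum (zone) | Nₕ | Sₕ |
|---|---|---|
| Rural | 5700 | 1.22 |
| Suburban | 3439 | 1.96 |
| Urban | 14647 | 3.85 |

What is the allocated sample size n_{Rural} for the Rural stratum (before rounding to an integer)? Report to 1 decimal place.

88.0

Neyman allocation: nₕ = n·NₕSₕ / Σⱼ NⱼSⱼ.
Σ NⱼSⱼ = 5700·1.22 + 3439·1.96 + 14647·3.85 = 70085.39.
n_{Rural} = 887·5700·1.22 / 70085.39 = 88.0.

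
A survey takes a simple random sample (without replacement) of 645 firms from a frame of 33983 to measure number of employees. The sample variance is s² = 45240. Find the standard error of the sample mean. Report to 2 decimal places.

8.30

Under SRS without replacement, Var(ȳ) = (1 − f)·s²/n with f = n/N = 645/33983 = 0.01898008.
Var(ȳ) = (1 − 0.01898008)·45240/645 = 0.98101992·70.139535 = 68.808281.
SE(ȳ) = √(68.808281) = 8.30.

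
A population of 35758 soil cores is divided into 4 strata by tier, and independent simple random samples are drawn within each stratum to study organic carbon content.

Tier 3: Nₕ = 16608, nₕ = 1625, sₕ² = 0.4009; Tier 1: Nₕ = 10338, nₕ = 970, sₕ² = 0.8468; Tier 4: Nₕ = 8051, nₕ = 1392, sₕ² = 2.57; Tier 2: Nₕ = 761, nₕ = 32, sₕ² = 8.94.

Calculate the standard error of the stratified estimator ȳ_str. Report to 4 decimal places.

Var(ȳ_str) = Σₕ Wₕ²(1 − fₕ)sₕ²/nₕ with Wₕ = Nₕ/N, N = 35758.
Tier 3: Wₕ = 0.46445551; term = 0.46445551²·(1 − 0.09784441)·0.4009/1625 = 4.8012284 × 10^-5.
Tier 1: Wₕ = 0.28911013; term = 0.28911013²·(1 − 0.09382859)·0.8468/970 = 6.6122016 × 10^-5.
Tier 4: Wₕ = 0.22515241; term = 0.22515241²·(1 − 0.17289778)·2.57/1392 = 7.7411644 × 10^-5.
Tier 2: Wₕ = 0.02128195; term = 0.02128195²·(1 − 0.04204993)·8.94/32 = 1.2121414 × 10^-4.
Sum = 3.1276008 × 10^-4.
SE = √(3.1276008 × 10^-4) = 0.0177.

0.0177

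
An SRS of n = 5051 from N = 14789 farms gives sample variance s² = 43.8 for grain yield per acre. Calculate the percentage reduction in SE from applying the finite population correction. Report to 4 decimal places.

f = n/N = 5051/14789 = 0.34153763.
SE_no-fpc = √(s²/n) = 0.093121159; SE_fpc = √((1−f)s²/n) = 0.075563811.
Ratio = √(1−f) = 0.81145694. Reduction = 100·(1 − 0.81145694) = 18.8543%.

18.8543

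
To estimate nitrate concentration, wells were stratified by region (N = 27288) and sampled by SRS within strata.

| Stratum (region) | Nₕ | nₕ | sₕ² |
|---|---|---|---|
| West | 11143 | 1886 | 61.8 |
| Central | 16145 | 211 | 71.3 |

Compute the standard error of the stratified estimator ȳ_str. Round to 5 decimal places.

Var(ȳ_str) = Σₕ Wₕ²(1 − fₕ)sₕ²/nₕ with Wₕ = Nₕ/N, N = 27288.
West: Wₕ = 0.40834799; term = 0.40834799²·(1 − 0.16925424)·61.8/1886 = 0.0045391629.
Central: Wₕ = 0.59165201; term = 0.59165201²·(1 − 0.01306906)·71.3/211 = 0.11674184.
Sum = 0.121281.
SE = √(0.121281) = 0.34825.

0.34825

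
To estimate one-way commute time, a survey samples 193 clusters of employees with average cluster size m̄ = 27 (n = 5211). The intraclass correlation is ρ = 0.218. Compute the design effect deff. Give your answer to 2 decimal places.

6.67

deff = 1 + (27 − 1)·0.218 = 1 + 5.668 = 6.668.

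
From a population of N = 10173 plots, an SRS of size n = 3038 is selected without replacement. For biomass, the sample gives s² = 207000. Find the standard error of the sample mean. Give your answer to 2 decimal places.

6.91

Under SRS without replacement, Var(ȳ) = (1 − f)·s²/n with f = n/N = 3038/10173 = 0.29863364.
Var(ȳ) = (1 − 0.29863364)·207000/3038 = 0.70136636·68.136932 = 47.788952.
SE(ȳ) = √(47.788952) = 6.91.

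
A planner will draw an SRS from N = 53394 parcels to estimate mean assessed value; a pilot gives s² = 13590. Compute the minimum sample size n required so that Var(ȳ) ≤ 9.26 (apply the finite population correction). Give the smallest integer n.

1429

Without fpc, n₀ = s²/D = 13590/9.26 = 1467.6026.
With fpc, (1 − n/N)·s²/n ≤ D requires n ≥ n₀/(1 + n₀/N) = 1467.6026/(1 + 1467.6026/53394) = 1428.3428.
Rounding up, n = 1429.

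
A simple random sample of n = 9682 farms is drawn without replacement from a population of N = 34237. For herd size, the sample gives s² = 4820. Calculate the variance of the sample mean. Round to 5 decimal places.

0.35705

Under SRS without replacement, Var(ȳ) = (1 − f)·s²/n with f = n/N = 9682/34237 = 0.28279347.
Var(ȳ) = (1 − 0.28279347)·4820/9682 = 0.71720653·0.49783103 = 0.35704766.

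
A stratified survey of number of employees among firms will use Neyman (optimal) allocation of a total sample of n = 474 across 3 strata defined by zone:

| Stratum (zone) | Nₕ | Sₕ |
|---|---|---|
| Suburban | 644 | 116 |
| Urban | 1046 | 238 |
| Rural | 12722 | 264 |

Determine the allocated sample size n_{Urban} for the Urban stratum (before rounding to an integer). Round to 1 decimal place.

32.0

Neyman allocation: nₕ = n·NₕSₕ / Σⱼ NⱼSⱼ.
Σ NⱼSⱼ = 644·116 + 1046·238 + 12722·264 = 3.68226 × 10^6.
n_{Urban} = 474·1046·238 / (3.68226 × 10^6) = 32.0.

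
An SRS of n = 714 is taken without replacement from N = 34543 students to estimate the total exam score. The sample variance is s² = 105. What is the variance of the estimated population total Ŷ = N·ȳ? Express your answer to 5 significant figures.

Var(Ŷ) = N²·Var(ȳ) = N²·(1 − n/N)·s²/n.
f = 714/34543 = 0.02066989; Var(ȳ) = 0.97933011·105/714 = 0.14401913.
Var(Ŷ) = 34543² · 0.14401913 = 1.7184634 × 10^8.

1.7185 × 10^8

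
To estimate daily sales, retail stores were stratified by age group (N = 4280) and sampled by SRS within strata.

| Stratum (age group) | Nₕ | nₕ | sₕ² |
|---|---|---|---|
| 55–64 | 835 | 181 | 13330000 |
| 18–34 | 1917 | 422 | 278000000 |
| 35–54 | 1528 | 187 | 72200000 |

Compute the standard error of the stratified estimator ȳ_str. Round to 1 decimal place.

385.3

Var(ȳ_str) = Σₕ Wₕ²(1 − fₕ)sₕ²/nₕ with Wₕ = Nₕ/N, N = 4280.
55–64: Wₕ = 0.19509346; term = 0.19509346²·(1 − 0.21676647)·13330000/181 = 2195.4738.
18–34: Wₕ = 0.44789720; term = 0.44789720²·(1 − 0.22013563)·278000000/422 = 103064.27.
35–54: Wₕ = 0.35700935; term = 0.35700935²·(1 − 0.12238220)·72200000/187 = 43187.711.
Sum = 148447.45.
SE = √(148447.45) = 385.3.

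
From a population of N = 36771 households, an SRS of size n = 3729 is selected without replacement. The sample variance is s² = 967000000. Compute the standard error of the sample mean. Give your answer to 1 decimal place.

Under SRS without replacement, Var(ȳ) = (1 − f)·s²/n with f = n/N = 3729/36771 = 0.10141144.
Var(ȳ) = (1 − 0.10141144)·967000000/3729 = 0.89858856·259318.85 = 233020.95.
SE(ȳ) = √(233020.95) = 482.7.

482.7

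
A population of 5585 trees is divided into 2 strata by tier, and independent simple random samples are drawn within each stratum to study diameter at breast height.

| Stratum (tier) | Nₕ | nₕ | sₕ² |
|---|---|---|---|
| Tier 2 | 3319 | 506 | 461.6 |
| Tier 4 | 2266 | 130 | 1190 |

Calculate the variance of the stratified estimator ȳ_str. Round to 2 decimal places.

1.69

Var(ȳ_str) = Σₕ Wₕ²(1 − fₕ)sₕ²/nₕ with Wₕ = Nₕ/N, N = 5585.
Tier 2: Wₕ = 0.59427037; term = 0.59427037²·(1 − 0.15245556)·461.6/506 = 0.27305235.
Tier 4: Wₕ = 0.40572963; term = 0.40572963²·(1 − 0.05736981)·1190/130 = 1.4204253.
Sum = 1.6934777.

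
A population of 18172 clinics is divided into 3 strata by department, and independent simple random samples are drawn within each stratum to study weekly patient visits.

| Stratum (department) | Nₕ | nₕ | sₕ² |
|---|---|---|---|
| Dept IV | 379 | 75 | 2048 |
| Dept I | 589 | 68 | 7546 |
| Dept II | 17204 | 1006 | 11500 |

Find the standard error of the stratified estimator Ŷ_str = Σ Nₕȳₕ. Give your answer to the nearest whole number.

Var(Ŷ_str) = Σₕ Nₕ²(1 − fₕ)sₕ²/nₕ.
Dept IV: 379²·(1 − 75/379)·2048/75 = 3.1461649 × 10^6.
Dept I: 589²·(1 − 68/589)·7546/68 = 3.4053433 × 10^7.
Dept II: 17204²·(1 − 1006/17204)·11500/1006 = 3.1855959 × 10^9.
Sum = 3.2227955 × 10^9.
SE = √(3.2227955 × 10^9) = 56770.

56770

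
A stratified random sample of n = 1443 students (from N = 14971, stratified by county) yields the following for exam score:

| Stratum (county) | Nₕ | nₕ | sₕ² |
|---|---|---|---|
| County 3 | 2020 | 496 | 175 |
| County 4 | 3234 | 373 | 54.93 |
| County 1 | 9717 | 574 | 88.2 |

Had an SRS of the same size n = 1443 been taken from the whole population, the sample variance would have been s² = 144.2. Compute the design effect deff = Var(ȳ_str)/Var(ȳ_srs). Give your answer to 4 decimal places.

Var(ȳ_str) = Σ Wₕ²(1−fₕ)sₕ²/nₕ with Wₕ = Nₕ/14971:
  County 3: (2020/14971)²·(1−496/2020)·175/496 = 0.0048460857
  County 4: (3234/14971)²·(1−373/3234)·54.93/373 = 0.0060793482
  County 1: (9717/14971)²·(1−574/9717)·88.2/574 = 0.060908232
  → Var(ȳ_str) = 0.071833666.
Var(ȳ_srs) = (1 − 1443/14971)·144.2/1443 = 0.090298745.
deff = 0.071833666 / 0.090298745 = 0.7955.

0.7955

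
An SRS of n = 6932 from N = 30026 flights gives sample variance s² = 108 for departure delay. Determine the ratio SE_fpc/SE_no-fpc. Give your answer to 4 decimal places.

f = n/N = 6932/30026 = 0.23086658.
SE_no-fpc = √(s²/n) = 0.12481955; SE_fpc = √((1−f)s²/n) = 0.10946706.
Ratio = √(1−f) = 0.87700252.

0.8770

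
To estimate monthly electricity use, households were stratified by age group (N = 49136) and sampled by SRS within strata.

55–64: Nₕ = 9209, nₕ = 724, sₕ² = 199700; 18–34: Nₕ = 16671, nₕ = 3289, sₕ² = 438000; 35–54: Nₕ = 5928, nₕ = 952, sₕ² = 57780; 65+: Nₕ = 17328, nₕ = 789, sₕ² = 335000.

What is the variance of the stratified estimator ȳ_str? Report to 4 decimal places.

72.3733

Var(ȳ_str) = Σₕ Wₕ²(1 − fₕ)sₕ²/nₕ with Wₕ = Nₕ/N, N = 49136.
55–64: Wₕ = 0.18741859; term = 0.18741859²·(1 − 0.07861874)·199700/724 = 8.926973.
18–34: Wₕ = 0.33928281; term = 0.33928281²·(1 − 0.19728870)·438000/3289 = 12.305331.
35–54: Wₕ = 0.12064474; term = 0.12064474²·(1 − 0.16059379)·57780/952 = 0.74153142.
65+: Wₕ = 0.35265386; term = 0.35265386²·(1 − 0.04553324)·335000/789 = 50.399461.
Sum = 72.373296.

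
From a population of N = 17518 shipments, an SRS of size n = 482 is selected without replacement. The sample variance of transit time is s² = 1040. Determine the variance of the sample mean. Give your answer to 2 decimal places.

2.10

Under SRS without replacement, Var(ȳ) = (1 − f)·s²/n with f = n/N = 482/17518 = 0.02751456.
Var(ȳ) = (1 − 0.02751456)·1040/482 = 0.97248544·2.1576763 = 2.0983088.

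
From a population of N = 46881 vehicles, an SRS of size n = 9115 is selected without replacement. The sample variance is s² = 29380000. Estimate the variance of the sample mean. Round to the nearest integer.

2597

Under SRS without replacement, Var(ȳ) = (1 − f)·s²/n with f = n/N = 9115/46881 = 0.19442845.
Var(ȳ) = (1 − 0.19442845)·29380000/9115 = 0.80557155·3223.2584 = 2596.5652.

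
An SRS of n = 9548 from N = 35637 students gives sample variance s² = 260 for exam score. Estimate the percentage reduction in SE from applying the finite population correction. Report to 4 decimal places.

f = n/N = 9548/35637 = 0.26792379.
SE_no-fpc = √(s²/n) = 0.16501768; SE_fpc = √((1−f)s²/n) = 0.14119152.
Ratio = √(1−f) = 0.85561452. Reduction = 100·(1 − 0.85561452) = 14.4385%.

14.4385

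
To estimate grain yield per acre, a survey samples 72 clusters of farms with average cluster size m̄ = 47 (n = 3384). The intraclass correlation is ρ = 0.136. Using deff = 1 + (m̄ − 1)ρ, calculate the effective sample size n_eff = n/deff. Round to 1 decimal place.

466.4

deff = 1 + (47 − 1)·0.136 = 1 + 6.256 = 7.256.
n_eff = 3384 / 7.256 = 466.4.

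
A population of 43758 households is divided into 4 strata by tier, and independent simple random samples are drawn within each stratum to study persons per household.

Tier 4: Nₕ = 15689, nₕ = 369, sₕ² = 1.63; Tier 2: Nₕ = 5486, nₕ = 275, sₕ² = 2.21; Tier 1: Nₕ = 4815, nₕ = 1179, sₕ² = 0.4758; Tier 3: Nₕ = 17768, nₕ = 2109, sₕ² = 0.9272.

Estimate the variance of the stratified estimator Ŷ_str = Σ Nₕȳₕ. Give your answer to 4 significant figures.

1.421 × 10^6

Var(Ŷ_str) = Σₕ Nₕ²(1 − fₕ)sₕ²/nₕ.
Tier 4: 15689²·(1 − 369/15689)·1.63/369 = 1.0617329 × 10^6.
Tier 2: 5486²·(1 − 275/5486)·2.21/275 = 229739.92.
Tier 1: 4815²·(1 − 1179/4815)·0.4758/1179 = 7065.3031.
Tier 3: 17768²·(1 − 2109/17768)·0.9272/2109 = 122320.55.
Sum = 1.4208587 × 10^6.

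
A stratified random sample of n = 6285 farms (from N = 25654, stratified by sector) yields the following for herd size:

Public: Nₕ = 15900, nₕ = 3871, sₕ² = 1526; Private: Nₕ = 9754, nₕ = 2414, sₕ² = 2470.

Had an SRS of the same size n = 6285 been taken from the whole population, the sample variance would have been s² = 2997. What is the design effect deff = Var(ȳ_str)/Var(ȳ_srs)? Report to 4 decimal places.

0.6274

Var(ȳ_str) = Σ Wₕ²(1−fₕ)sₕ²/nₕ with Wₕ = Nₕ/25654:
  Public: (15900/25654)²·(1−3871/15900)·1526/3871 = 0.11456391
  Private: (9754/25654)²·(1−2414/9754)·2470/2414 = 0.1113085
  → Var(ȳ_str) = 0.22587241.
Var(ȳ_srs) = (1 − 6285/25654)·2997/6285 = 0.36002575.
deff = 0.22587241 / 0.36002575 = 0.6274.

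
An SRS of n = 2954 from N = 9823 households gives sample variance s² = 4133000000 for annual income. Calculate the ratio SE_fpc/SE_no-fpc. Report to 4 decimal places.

0.8362

f = n/N = 2954/9823 = 0.30072279.
SE_no-fpc = √(s²/n) = 1182.844; SE_fpc = √((1−f)s²/n) = 989.1272.
Ratio = √(1−f) = 0.83622796.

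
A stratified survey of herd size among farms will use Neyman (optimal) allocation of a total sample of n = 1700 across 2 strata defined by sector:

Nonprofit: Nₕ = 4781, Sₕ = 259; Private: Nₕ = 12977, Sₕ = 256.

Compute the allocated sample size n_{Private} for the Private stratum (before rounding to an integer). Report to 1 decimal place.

1238.4

Neyman allocation: nₕ = n·NₕSₕ / Σⱼ NⱼSⱼ.
Σ NⱼSⱼ = 4781·259 + 12977·256 = 4.560391 × 10^6.
n_{Private} = 1700·12977·256 / (4.560391 × 10^6) = 1238.4.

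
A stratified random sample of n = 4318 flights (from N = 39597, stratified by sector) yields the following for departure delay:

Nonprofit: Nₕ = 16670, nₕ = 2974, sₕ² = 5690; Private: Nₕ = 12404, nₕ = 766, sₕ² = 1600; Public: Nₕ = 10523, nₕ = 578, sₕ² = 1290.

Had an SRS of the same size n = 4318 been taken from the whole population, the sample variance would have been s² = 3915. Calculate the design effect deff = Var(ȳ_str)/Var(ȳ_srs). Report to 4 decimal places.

Var(ȳ_str) = Σ Wₕ²(1−fₕ)sₕ²/nₕ with Wₕ = Nₕ/39597:
  Nonprofit: (16670/39597)²·(1−2974/16670)·5690/2974 = 0.27859677
  Private: (12404/39597)²·(1−766/12404)·1600/766 = 0.19231216
  Public: (10523/39597)²·(1−578/10523)·1290/578 = 0.14896412
  → Var(ȳ_str) = 0.61987305.
Var(ȳ_srs) = (1 − 4318/39597)·3915/4318 = 0.80779863.
deff = 0.61987305 / 0.80779863 = 0.7674.

0.7674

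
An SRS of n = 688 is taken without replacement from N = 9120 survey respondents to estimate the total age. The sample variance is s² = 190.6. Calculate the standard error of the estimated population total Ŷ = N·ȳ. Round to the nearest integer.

4616

Var(Ŷ) = N²·Var(ȳ) = N²·(1 − n/N)·s²/n.
f = 688/9120 = 0.07543860; Var(ȳ) = 0.92456140·190.6/688 = 0.25613576.
Var(Ŷ) = 9120² · 0.25613576 = 2.1303938 × 10^7.
SE(Ŷ) = √(2.1303938 × 10^7) = 4616.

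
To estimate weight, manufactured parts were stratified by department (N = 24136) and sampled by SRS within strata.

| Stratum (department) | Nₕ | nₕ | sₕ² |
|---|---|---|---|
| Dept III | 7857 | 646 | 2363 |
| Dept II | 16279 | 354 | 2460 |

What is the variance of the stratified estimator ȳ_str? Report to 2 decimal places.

Var(ȳ_str) = Σₕ Wₕ²(1 − fₕ)sₕ²/nₕ with Wₕ = Nₕ/N, N = 24136.
Dept III: Wₕ = 0.32553033; term = 0.32553033²·(1 − 0.08221968)·2363/646 = 0.35575651.
Dept II: Wₕ = 0.67446967; term = 0.67446967²·(1 − 0.02174581)·2460/354 = 3.0924908.
Sum = 3.4482473.

3.45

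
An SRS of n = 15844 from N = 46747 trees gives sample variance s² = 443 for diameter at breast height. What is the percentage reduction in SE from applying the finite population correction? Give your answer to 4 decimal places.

f = n/N = 15844/46747 = 0.33893084.
SE_no-fpc = √(s²/n) = 0.16721277; SE_fpc = √((1−f)s²/n) = 0.13595428.
Ratio = √(1−f) = 0.81306160. Reduction = 100·(1 − 0.81306160) = 18.6938%.

18.6938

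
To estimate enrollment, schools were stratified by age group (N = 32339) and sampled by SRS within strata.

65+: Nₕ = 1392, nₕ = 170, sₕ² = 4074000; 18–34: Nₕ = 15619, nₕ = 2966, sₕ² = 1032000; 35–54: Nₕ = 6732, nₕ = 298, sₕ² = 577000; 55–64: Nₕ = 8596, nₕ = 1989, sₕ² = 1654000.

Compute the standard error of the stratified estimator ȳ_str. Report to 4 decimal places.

15.1684

Var(ȳ_str) = Σₕ Wₕ²(1 − fₕ)sₕ²/nₕ with Wₕ = Nₕ/N, N = 32339.
65+: Wₕ = 0.04304400; term = 0.04304400²·(1 − 0.12212644)·4074000/170 = 38.978881.
18–34: Wₕ = 0.48297721; term = 0.48297721²·(1 − 0.18989692)·1032000/2966 = 65.750962.
35–54: Wₕ = 0.20816970; term = 0.20816970²·(1 − 0.04426619)·577000/298 = 80.192091.
55–64: Wₕ = 0.26580909; term = 0.26580909²·(1 − 0.23138669)·1654000/1989 = 45.15941.
Sum = 230.08134.
SE = √(230.08134) = 15.1684.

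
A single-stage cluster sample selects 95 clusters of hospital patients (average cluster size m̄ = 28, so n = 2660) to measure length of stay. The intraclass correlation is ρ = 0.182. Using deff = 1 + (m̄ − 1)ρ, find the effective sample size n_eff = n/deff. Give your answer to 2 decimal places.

449.78

deff = 1 + (28 − 1)·0.182 = 1 + 4.914 = 5.914.
n_eff = 2660 / 5.914 = 449.78.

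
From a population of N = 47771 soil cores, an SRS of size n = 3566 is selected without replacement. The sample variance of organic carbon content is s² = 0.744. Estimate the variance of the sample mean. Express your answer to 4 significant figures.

1.931 × 10^-4

Under SRS without replacement, Var(ȳ) = (1 − f)·s²/n with f = n/N = 3566/47771 = 0.07464780.
Var(ȳ) = (1 − 0.07464780)·0.744/3566 = 0.92535220·2.0863713 × 10^-4 = 1.9306283 × 10^-4.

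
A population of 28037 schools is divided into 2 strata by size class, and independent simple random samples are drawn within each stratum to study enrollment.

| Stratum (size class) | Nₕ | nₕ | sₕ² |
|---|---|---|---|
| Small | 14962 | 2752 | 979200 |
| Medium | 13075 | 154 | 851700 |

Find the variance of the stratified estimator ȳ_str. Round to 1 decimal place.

1271.3

Var(ȳ_str) = Σₕ Wₕ²(1 − fₕ)sₕ²/nₕ with Wₕ = Nₕ/N, N = 28037.
Small: Wₕ = 0.53365196; term = 0.53365196²·(1 − 0.18393263)·979200/2752 = 82.692326.
Medium: Wₕ = 0.46634804; term = 0.46634804²·(1 − 0.01177820)·851700/154 = 1188.6135.
Sum = 1271.3058.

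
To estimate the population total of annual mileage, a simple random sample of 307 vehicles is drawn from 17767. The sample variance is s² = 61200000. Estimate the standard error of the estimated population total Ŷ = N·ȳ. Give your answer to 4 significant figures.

Var(Ŷ) = N²·Var(ȳ) = N²·(1 − n/N)·s²/n.
f = 307/17767 = 0.01727923; Var(ȳ) = 0.98272077·61200000/307 = 195903.95.
Var(Ŷ) = 17767² · 195903.95 = 6.1840273 × 10^13.
SE(Ŷ) = √(6.1840273 × 10^13) = 7.864 × 10^6.

7.864 × 10^6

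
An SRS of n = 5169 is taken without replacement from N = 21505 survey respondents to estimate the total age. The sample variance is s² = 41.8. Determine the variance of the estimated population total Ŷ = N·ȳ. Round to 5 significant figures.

2.8409 × 10^6

Var(Ŷ) = N²·Var(ȳ) = N²·(1 − n/N)·s²/n.
f = 5169/21505 = 0.24036271; Var(ȳ) = 0.75963729·41.8/5169 = 0.0061429365.
Var(Ŷ) = 21505² · 0.0061429365 = 2.8408933 × 10^6.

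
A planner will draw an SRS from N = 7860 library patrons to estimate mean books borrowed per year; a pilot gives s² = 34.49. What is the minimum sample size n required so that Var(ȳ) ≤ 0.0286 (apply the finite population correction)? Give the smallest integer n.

Without fpc, n₀ = s²/D = 34.49/0.0286 = 1205.9441.
With fpc, (1 − n/N)·s²/n ≤ D requires n ≥ n₀/(1 + n₀/N) = 1205.9441/(1 + 1205.9441/7860) = 1045.5305.
Rounding up, n = 1046.

1046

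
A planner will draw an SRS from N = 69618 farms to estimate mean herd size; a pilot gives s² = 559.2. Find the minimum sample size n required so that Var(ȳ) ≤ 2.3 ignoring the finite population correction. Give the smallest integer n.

244

Without fpc, n₀ = s²/D = 559.2/2.3 = 243.1304.
Rounding up, n = 244.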